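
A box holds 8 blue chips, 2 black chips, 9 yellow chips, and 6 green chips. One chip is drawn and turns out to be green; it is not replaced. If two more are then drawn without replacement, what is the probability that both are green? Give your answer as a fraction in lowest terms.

5/138

With the first chip removed, 5 green remain out of 24.
P = 5/24 × 4/23 = 20/552 = 5/138.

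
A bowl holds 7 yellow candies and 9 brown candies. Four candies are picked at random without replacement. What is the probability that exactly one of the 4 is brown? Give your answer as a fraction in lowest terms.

9/52

One ordering (brown drawn first) has probability 9/16 × 7/15 × 6/14 × 5/13 = 1890/43680 = 9/208.
There are C(4,1) = 4 such orderings, each equally likely, so P = 4 × 9/208 = 9/52.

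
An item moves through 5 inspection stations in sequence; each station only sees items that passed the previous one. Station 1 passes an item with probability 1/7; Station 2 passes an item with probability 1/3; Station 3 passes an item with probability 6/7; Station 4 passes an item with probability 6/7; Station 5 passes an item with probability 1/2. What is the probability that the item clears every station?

6/343

Multiplying along the chain,
P = 1/7 × 1/3 × 6/7 × 6/7 × 1/2 = 36/2058 = 6/343.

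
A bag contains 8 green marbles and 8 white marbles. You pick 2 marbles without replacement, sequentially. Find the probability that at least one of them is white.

23/30

P(no white) = 8/16 × 7/15 = 56/240 = 7/30.
P(at least one) = 1 − 7/30 = 23/30.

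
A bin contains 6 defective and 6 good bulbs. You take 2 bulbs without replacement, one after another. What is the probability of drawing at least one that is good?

17/22

P(no good) = 6/12 × 5/11 = 30/132 = 5/22.
P(at least one) = 1 − 5/22 = 17/22.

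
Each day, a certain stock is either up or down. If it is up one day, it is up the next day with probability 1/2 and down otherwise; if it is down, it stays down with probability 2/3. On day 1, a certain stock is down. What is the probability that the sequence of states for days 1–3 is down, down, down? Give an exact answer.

4/9

Day 1 is given. For each transition, use the conditional probability from the current state:
P(down | down) = 2/3; P(down | down) = 2/3.
P = 2/3 × 2/3 = 4/9.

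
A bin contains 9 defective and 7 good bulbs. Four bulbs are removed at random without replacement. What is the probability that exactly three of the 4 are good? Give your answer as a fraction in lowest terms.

9/52

One ordering (good drawn first) has probability 7/16 × 6/15 × 5/14 × 9/13 = 1890/43680 = 9/208.
There are C(4,3) = 4 such orderings, each equally likely, so P = 4 × 9/208 = 9/52.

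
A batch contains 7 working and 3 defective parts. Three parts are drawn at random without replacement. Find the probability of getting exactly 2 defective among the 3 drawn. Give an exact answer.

One ordering (defective drawn first) has probability 3/10 × 2/9 × 7/8 = 42/720 = 7/120.
There are C(3,2) = 3 such orderings, each equally likely, so P = 3 × 7/120 = 7/40.

7/40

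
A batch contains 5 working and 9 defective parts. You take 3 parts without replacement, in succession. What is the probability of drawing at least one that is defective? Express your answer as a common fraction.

P(no defective) = 5/14 × 4/13 × 3/12 = 60/2184 = 5/182.
P(at least one) = 1 − 5/182 = 177/182.

177/182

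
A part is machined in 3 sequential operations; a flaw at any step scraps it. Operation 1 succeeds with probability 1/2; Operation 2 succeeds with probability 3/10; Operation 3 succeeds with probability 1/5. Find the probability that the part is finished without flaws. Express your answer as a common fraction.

3/100

The events are sequential, so multiply the conditional probabilities:
P = 1/2 × 3/10 × 1/5 = 3/100.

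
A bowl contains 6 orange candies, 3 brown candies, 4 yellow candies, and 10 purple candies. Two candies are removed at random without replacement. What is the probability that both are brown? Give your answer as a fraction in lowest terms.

P(all brown) = 3/23 × 2/22 = 6/506 = 3/253.

3/253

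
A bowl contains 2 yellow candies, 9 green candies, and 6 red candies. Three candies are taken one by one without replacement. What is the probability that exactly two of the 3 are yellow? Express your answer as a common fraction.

One ordering (yellow drawn first) has probability 2/17 × 1/16 × 15/15 = 30/4080 = 1/136.
There are C(3,2) = 3 such orderings, each equally likely, so P = 3 × 1/136 = 3/136.

3/136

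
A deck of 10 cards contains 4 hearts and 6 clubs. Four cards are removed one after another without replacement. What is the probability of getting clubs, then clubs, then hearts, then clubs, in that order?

Multiply the probability of each draw given the previous ones:
P = 6/10 × 5/9 × 4/8 × 4/7 = 480/5040 = 2/21.

2/21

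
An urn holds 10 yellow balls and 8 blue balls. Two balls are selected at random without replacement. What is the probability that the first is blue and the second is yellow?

Multiply the probability of each draw given the previous ones:
P = 8/18 × 10/17 = 80/306 = 40/153.

40/153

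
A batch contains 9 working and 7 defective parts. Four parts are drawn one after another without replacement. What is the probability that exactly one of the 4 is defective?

One ordering (defective drawn first) has probability 7/16 × 9/15 × 8/14 × 7/13 = 3528/43680 = 21/260.
There are C(4,1) = 4 such orderings, each equally likely, so P = 4 × 21/260 = 21/65.

21/65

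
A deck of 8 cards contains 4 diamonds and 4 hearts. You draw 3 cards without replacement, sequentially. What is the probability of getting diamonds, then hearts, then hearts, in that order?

Chain rule:
P = 4/8 × 4/7 × 3/6 = 48/336 = 1/7.

1/7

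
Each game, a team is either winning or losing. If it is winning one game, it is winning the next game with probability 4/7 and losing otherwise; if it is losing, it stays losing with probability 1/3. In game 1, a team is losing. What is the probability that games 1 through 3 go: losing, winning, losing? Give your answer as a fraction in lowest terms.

2/7

Game 1 is given. For each transition, use the conditional probability from the current state:
P(winning | losing) = 2/3; P(losing | winning) = 3/7.
P = 2/3 × 3/7 = 6/21 = 2/7.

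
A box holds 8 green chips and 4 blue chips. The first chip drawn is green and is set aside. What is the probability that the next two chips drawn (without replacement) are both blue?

6/55

With the first chip removed, 4 blue remain out of 11.
P = 4/11 × 3/10 = 12/110 = 6/55.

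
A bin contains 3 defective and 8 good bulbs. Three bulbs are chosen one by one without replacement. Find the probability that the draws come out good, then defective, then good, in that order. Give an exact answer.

28/165

Chain rule:
P = 8/11 × 3/10 × 7/9 = 168/990 = 28/165.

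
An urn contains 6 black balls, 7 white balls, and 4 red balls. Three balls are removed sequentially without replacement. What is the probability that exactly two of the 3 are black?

33/136

One ordering (black drawn first) has probability 6/17 × 5/16 × 11/15 = 330/4080 = 11/136.
There are C(3,2) = 3 such orderings, each equally likely, so P = 3 × 11/136 = 33/136.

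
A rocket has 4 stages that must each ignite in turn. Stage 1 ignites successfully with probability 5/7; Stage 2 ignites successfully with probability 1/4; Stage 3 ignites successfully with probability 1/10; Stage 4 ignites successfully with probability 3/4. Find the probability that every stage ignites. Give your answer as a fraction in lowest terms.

Each stage is reached only if all earlier stages succeed, so
P = 5/7 × 1/4 × 1/10 × 3/4 = 15/1120 = 3/224.

3/224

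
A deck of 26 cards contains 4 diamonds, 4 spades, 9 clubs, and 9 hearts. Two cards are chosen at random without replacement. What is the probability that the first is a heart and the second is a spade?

18/325

Each draw changes the counts, so multiply the conditional probabilities along the sequence:
P = 9/26 × 4/25 = 36/650 = 18/325.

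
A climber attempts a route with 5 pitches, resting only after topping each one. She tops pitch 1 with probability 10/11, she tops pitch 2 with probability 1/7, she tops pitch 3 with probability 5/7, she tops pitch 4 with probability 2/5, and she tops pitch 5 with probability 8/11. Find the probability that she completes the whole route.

Each stage is reached only if all earlier stages succeed, so
P = 10/11 × 1/7 × 5/7 × 2/5 × 8/11 = 800/29645 = 160/5929.

160/5929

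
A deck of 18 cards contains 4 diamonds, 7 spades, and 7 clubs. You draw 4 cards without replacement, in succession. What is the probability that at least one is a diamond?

2059/3060

P(no diamonds) = 14/18 × 13/17 × 12/16 × 11/15 = 24024/73440 = 1001/3060.
P(at least one) = 1 − 1001/3060 = 2059/3060.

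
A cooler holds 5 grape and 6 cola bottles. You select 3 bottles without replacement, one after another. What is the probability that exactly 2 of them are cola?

One ordering (cola drawn first) has probability 6/11 × 5/10 × 5/9 = 150/990 = 5/33.
There are C(3,2) = 3 such orderings, each equally likely, so P = 3 × 5/33 = 5/11.

5/11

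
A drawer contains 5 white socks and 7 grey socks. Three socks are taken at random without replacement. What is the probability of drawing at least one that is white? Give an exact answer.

37/44

P(no white) = 7/12 × 6/11 × 5/10 = 210/1320 = 7/44.
P(at least one) = 1 − 7/44 = 37/44.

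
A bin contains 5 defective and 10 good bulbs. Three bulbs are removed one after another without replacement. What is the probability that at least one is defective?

67/91

P(no defective) = 10/15 × 9/14 × 8/13 = 720/2730 = 24/91.
P(at least one) = 1 − 24/91 = 67/91.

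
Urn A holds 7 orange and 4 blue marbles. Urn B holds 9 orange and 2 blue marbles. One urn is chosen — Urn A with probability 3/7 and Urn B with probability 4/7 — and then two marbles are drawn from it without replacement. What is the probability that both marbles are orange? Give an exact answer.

From Urn A: P(both orange) = (7/11)(6/10) = 21/55.
From Urn B: P(both orange) = (9/11)(8/10) = 36/55.
Total probability = (3/7)(21/55) + (4/7)(36/55) = 207/385.

207/385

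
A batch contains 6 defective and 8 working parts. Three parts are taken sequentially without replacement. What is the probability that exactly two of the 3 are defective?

One ordering (defective drawn first) has probability 6/14 × 5/13 × 8/12 = 240/2184 = 10/91.
There are C(3,2) = 3 such orderings, each equally likely, so P = 3 × 10/91 = 30/91.

30/91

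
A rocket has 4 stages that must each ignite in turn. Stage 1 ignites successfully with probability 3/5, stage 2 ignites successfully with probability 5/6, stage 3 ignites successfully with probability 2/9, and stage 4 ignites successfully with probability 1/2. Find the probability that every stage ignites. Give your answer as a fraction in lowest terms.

1/18

The events are sequential, so multiply the conditional probabilities:
P = 3/5 × 5/6 × 2/9 × 1/2 = 30/540 = 1/18.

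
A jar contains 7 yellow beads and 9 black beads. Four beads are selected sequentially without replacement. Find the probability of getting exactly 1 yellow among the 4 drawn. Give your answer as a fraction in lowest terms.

21/65

One ordering (yellow drawn first) has probability 7/16 × 9/15 × 8/14 × 7/13 = 3528/43680 = 21/260.
There are C(4,1) = 4 such orderings, each equally likely, so P = 4 × 21/260 = 21/65.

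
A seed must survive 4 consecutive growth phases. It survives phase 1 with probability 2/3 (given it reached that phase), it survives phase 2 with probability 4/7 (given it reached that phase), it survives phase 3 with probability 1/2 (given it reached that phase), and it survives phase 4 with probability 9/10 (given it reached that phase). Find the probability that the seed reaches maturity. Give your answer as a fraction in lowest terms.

6/35

Each stage is reached only if all earlier stages succeed, so
P = 2/3 × 4/7 × 1/2 × 9/10 = 72/420 = 6/35.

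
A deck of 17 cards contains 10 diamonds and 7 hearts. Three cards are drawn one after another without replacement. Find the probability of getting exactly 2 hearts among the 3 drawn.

One ordering (hearts drawn first) has probability 7/17 × 6/16 × 10/15 = 420/4080 = 7/68.
There are C(3,2) = 3 such orderings, each equally likely, so P = 3 × 7/68 = 21/68.

21/68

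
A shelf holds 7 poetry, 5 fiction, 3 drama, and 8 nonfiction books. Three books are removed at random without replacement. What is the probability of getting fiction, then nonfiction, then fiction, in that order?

80/5313

Each draw changes the counts, so multiply the conditional probabilities along the sequence:
P = 5/23 × 8/22 × 4/21 = 160/10626 = 80/5313.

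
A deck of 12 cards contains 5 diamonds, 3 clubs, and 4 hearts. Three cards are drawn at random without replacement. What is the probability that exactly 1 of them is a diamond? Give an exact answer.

21/44

One ordering (a diamond drawn first) has probability 5/12 × 7/11 × 6/10 = 210/1320 = 7/44.
There are C(3,1) = 3 such orderings, each equally likely, so P = 3 × 7/44 = 21/44.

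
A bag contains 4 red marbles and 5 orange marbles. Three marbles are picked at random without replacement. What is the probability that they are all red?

1/21

P(all red) = 4/9 × 3/8 × 2/7 = 24/504 = 1/21.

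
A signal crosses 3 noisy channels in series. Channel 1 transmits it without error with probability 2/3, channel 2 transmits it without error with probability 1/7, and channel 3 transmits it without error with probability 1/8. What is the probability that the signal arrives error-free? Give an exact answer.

The events are sequential, so multiply the conditional probabilities:
P = 2/3 × 1/7 × 1/8 = 2/168 = 1/84.

1/84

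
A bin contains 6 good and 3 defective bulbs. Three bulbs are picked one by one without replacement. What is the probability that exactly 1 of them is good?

3/14

One ordering (good drawn first) has probability 6/9 × 3/8 × 2/7 = 36/504 = 1/14.
There are C(3,1) = 3 such orderings, each equally likely, so P = 3 × 1/14 = 3/14.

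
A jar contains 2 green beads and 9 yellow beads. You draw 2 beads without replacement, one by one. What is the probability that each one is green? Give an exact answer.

P(all green) = 2/11 × 1/10 = 2/110 = 1/55.

1/55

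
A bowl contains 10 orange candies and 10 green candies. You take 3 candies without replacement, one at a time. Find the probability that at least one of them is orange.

P(no orange) = 10/20 × 9/19 × 8/18 = 720/6840 = 2/19.
P(at least one) = 1 − 2/19 = 17/19.

17/19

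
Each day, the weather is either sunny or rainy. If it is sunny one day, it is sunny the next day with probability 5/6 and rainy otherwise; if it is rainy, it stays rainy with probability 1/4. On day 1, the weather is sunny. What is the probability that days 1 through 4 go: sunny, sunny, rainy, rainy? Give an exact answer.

Day 1 is given. For each transition, use the conditional probability from the current state:
P(sunny | sunny) = 5/6; P(rainy | sunny) = 1/6; P(rainy | rainy) = 1/4.
P = 5/6 × 1/6 × 1/4 = 5/144.

5/144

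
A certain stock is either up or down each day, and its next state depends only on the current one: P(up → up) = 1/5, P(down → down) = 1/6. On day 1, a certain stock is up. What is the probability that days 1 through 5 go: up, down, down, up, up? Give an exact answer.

Day 1 is given. For each transition, use the conditional probability from the current state:
P(down | up) = 4/5; P(down | down) = 1/6; P(up | down) = 5/6; P(up | up) = 1/5.
P = 4/5 × 1/6 × 5/6 × 1/5 = 20/900 = 1/45.

1/45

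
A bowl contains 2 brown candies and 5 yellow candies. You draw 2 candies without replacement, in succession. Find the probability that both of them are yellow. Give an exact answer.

10/21

P(every draw is yellow) = 5/7 × 4/6 = 20/42 = 10/21.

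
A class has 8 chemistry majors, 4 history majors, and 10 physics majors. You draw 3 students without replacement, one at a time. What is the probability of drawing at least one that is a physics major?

P(no physics majors) = 12/22 × 11/21 × 10/20 = 1320/9240 = 1/7.
P(at least one) = 1 − 1/7 = 6/7.

6/7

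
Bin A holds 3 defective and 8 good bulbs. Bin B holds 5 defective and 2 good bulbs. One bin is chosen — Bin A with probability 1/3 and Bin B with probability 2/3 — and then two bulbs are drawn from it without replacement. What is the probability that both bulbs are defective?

From Bin A: P(both defective) = (3/11)(2/10) = 3/55.
From Bin B: P(both defective) = (5/7)(4/6) = 10/21.
Total probability = (1/3)(3/55) + (2/3)(10/21) = 1163/3465.

1163/3465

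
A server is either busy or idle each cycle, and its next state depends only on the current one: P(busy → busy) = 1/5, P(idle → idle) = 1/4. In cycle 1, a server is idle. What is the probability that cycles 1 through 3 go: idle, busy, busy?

Cycle 1 is given. For each transition, use the conditional probability from the current state:
P(busy | idle) = 3/4; P(busy | busy) = 1/5.
P = 3/4 × 1/5 = 3/20.

3/20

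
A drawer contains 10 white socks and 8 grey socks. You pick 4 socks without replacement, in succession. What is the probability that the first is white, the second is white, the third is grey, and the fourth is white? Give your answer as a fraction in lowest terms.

4/51

Each draw changes the counts, so multiply the conditional probabilities along the sequence:
P = 10/18 × 9/17 × 8/16 × 8/15 = 5760/73440 = 4/51.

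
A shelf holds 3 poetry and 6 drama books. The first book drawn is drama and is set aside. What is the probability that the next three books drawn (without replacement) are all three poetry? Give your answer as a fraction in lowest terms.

After the first draw, 3 of the remaining 8 books are poetry.
P = 3/8 × 2/7 × 1/6 = 6/336 = 1/56.

1/56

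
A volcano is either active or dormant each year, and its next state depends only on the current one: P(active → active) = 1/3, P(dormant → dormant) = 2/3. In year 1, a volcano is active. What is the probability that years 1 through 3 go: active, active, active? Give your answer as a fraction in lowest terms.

1/9

Year 1 is given. For each transition, use the conditional probability from the current state:
P(active | active) = 1/3; P(active | active) = 1/3.
P = 1/3 × 1/3 = 1/9.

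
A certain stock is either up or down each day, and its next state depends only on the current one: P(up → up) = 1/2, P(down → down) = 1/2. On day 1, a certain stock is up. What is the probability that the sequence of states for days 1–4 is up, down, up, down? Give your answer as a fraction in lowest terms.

1/8

Day 1 is given. For each transition, use the conditional probability from the current state:
P(down | up) = 1/2; P(up | down) = 1/2; P(down | up) = 1/2.
P = 1/2 × 1/2 × 1/2 = 1/8.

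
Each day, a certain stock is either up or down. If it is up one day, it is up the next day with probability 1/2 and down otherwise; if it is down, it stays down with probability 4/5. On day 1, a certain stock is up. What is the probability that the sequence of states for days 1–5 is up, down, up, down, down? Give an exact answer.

Day 1 is given. For each transition, use the conditional probability from the current state:
P(down | up) = 1/2; P(up | down) = 1/5; P(down | up) = 1/2; P(down | down) = 4/5.
P = 1/2 × 1/5 × 1/2 × 4/5 = 4/100 = 1/25.

1/25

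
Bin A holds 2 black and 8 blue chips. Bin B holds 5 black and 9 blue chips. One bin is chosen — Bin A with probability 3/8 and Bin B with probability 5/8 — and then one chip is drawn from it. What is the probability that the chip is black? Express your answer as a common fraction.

167/560

From Bin A: P(black) = 2/10.
From Bin B: P(black) = 5/14.
Total probability = (3/8)(2/10) + (5/8)(5/14) = 167/560.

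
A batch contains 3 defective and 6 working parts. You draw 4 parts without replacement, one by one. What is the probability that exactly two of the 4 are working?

5/14

One ordering (working drawn first) has probability 6/9 × 5/8 × 3/7 × 2/6 = 180/3024 = 5/84.
There are C(4,2) = 6 such orderings, each equally likely, so P = 6 × 5/84 = 5/14.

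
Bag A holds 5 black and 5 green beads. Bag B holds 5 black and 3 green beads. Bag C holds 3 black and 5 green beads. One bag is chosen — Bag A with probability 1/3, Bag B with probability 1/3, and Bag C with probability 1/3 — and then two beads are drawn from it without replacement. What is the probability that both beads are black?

From Bag A: P(both black) = (5/10)(4/9) = 2/9.
From Bag B: P(both black) = (5/8)(4/7) = 5/14.
From Bag C: P(both black) = (3/8)(2/7) = 3/28.
Total probability = (1/3)(2/9) + (1/3)(5/14) + (1/3)(3/28) = 173/756.

173/756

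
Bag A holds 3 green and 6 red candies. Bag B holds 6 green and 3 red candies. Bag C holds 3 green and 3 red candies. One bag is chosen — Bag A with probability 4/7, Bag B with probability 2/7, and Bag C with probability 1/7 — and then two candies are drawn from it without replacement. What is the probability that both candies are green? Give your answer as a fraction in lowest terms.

41/210

From Bag A: P(both green) = (3/9)(2/8) = 1/12.
From Bag B: P(both green) = (6/9)(5/8) = 5/12.
From Bag C: P(both green) = (3/6)(2/5) = 1/5.
Total probability = (4/7)(1/12) + (2/7)(5/12) + (1/7)(1/5) = 41/210.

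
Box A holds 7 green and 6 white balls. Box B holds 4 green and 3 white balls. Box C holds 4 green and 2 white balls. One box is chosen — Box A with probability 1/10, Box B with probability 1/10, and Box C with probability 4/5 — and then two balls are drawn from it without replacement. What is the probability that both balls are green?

3417/9100

From Box A: P(both green) = (7/13)(6/12) = 7/26.
From Box B: P(both green) = (4/7)(3/6) = 2/7.
From Box C: P(both green) = (4/6)(3/5) = 2/5.
Total probability = (1/10)(7/26) + (1/10)(2/7) + (4/5)(2/5) = 3417/9100.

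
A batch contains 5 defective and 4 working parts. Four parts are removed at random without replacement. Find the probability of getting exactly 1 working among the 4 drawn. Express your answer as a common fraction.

One ordering (working drawn first) has probability 4/9 × 5/8 × 4/7 × 3/6 = 240/3024 = 5/63.
There are C(4,1) = 4 such orderings, each equally likely, so P = 4 × 5/63 = 20/63.

20/63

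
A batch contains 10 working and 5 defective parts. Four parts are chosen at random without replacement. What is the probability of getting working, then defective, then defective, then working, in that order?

5/91

Multiply the probability of each draw given the previous ones:
P = 10/15 × 5/14 × 4/13 × 9/12 = 1800/32760 = 5/91.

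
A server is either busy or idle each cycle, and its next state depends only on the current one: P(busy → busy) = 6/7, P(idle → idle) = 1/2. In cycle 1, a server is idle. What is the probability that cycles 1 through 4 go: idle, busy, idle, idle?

1/28

Cycle 1 is given. For each transition, use the conditional probability from the current state:
P(busy | idle) = 1/2; P(idle | busy) = 1/7; P(idle | idle) = 1/2.
P = 1/2 × 1/7 × 1/2 = 1/28.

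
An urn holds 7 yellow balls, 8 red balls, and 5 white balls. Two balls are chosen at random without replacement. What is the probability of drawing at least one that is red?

62/95

P(no red) = 12/20 × 11/19 = 132/380 = 33/95.
P(at least one) = 1 − 33/95 = 62/95.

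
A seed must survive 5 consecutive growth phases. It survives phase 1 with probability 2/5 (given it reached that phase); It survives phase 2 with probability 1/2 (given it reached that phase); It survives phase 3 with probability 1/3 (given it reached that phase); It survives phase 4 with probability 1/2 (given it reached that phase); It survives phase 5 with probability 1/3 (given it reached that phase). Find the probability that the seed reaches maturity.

The events are sequential, so multiply the conditional probabilities:
P = 2/5 × 1/2 × 1/3 × 1/2 × 1/3 = 2/180 = 1/90.

1/90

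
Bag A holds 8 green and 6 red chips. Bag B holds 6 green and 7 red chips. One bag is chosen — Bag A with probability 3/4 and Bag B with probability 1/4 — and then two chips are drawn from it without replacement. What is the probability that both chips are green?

From Bag A: P(both green) = (8/14)(7/13) = 4/13.
From Bag B: P(both green) = (6/13)(5/12) = 5/26.
Total probability = (3/4)(4/13) + (1/4)(5/26) = 29/104.

29/104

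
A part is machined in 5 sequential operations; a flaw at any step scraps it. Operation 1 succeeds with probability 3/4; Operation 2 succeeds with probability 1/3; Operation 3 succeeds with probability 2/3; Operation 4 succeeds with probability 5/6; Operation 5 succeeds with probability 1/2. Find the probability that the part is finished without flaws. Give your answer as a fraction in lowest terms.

Multiplying along the chain,
P = 3/4 × 1/3 × 2/3 × 5/6 × 1/2 = 30/432 = 5/72.

5/72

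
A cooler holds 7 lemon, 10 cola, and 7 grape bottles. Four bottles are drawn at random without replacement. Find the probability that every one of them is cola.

5/253

P(every draw is cola) = 10/24 × 9/23 × 8/22 × 7/21 = 5040/255024 = 5/253.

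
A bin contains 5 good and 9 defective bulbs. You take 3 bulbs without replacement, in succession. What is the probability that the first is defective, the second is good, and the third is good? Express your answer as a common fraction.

15/182

Each draw changes the counts, so multiply the conditional probabilities along the sequence:
P = 9/14 × 5/13 × 4/12 = 180/2184 = 15/182.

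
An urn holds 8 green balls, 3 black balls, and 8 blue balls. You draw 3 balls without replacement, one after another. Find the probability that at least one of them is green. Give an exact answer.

268/323

P(no green) = 11/19 × 10/18 × 9/17 = 990/5814 = 55/323.
P(at least one) = 1 − 55/323 = 268/323.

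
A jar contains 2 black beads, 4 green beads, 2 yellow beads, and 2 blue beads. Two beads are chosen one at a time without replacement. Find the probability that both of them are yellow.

1/45

P = 2/10 × 1/9 = 2/90 = 1/45.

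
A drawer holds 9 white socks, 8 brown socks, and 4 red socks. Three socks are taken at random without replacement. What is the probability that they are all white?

P(every draw is white) = 9/21 × 8/20 × 7/19 = 504/7980 = 6/95.

6/95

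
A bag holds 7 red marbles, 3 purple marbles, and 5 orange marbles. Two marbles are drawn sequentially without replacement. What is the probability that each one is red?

P(all red) = 7/15 × 6/14 = 42/210 = 1/5.

1/5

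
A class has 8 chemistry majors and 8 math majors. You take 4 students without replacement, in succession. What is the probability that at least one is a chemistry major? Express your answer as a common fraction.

25/26

P(no chemistry majors) = 8/16 × 7/15 × 6/14 × 5/13 = 1680/43680 = 1/26.
P(at least one) = 1 − 1/26 = 25/26.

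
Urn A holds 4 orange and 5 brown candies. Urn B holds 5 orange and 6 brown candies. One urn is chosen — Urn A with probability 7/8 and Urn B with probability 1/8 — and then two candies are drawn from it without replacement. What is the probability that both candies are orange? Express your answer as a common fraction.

From Urn A: P(both orange) = (4/9)(3/8) = 1/6.
From Urn B: P(both orange) = (5/11)(4/10) = 2/11.
Total probability = (7/8)(1/6) + (1/8)(2/11) = 89/528.

89/528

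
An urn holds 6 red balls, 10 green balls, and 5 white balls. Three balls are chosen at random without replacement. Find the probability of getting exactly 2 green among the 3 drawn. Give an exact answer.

One ordering (green drawn first) has probability 10/21 × 9/20 × 11/19 = 990/7980 = 33/266.
There are C(3,2) = 3 such orderings, each equally likely, so P = 3 × 33/266 = 99/266.

99/266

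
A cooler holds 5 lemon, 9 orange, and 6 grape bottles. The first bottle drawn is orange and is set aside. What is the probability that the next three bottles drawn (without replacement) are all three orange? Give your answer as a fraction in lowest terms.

With the first bottle removed, 8 orange remain out of 19.
P = 8/19 × 7/18 × 6/17 = 336/5814 = 56/969.

56/969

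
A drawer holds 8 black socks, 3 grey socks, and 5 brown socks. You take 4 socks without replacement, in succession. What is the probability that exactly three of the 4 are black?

One ordering (black drawn first) has probability 8/16 × 7/15 × 6/14 × 8/13 = 2688/43680 = 4/65.
There are C(4,3) = 4 such orderings, each equally likely, so P = 4 × 4/65 = 16/65.

16/65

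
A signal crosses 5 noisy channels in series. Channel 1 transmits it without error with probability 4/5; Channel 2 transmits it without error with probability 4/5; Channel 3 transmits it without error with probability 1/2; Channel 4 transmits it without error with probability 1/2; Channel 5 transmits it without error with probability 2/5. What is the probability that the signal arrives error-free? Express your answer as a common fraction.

Each stage is reached only if all earlier stages succeed, so
P = 4/5 × 4/5 × 1/2 × 1/2 × 2/5 = 32/500 = 8/125.

8/125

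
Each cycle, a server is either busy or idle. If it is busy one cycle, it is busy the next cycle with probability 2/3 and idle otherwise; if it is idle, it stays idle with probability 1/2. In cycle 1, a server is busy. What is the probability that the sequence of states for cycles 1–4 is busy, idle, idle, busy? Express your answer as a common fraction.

Cycle 1 is given. For each transition, use the conditional probability from the current state:
P(idle | busy) = 1/3; P(idle | idle) = 1/2; P(busy | idle) = 1/2.
P = 1/3 × 1/2 × 1/2 = 1/12.

1/12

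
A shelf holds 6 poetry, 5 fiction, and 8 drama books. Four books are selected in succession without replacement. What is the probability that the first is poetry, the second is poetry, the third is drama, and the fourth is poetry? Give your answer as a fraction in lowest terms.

Multiply the probability of each draw given the previous ones:
P = 6/19 × 5/18 × 8/17 × 4/16 = 960/93024 = 10/969.

10/969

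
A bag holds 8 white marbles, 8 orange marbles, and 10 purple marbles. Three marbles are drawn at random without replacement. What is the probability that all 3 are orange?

7/325

P(every draw is orange) = 8/26 × 7/25 × 6/24 = 336/15600 = 7/325.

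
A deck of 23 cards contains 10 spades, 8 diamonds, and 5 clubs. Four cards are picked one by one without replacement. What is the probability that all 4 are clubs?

P(every draw is a club) = 5/23 × 4/22 × 3/21 × 2/20 = 120/212520 = 1/1771.

1/1771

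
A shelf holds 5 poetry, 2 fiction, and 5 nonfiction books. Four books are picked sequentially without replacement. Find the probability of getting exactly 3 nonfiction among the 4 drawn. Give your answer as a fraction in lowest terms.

14/99

One ordering (nonfiction drawn first) has probability 5/12 × 4/11 × 3/10 × 7/9 = 420/11880 = 7/198.
There are C(4,3) = 4 such orderings, each equally likely, so P = 4 × 7/198 = 14/99.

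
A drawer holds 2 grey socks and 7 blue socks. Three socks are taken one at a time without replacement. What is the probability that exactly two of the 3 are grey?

One ordering (grey drawn first) has probability 2/9 × 1/8 × 7/7 = 14/504 = 1/36.
There are C(3,2) = 3 such orderings, each equally likely, so P = 3 × 1/36 = 1/12.

1/12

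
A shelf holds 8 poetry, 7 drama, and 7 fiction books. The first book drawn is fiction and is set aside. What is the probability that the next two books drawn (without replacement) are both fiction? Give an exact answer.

1/14

After the first draw, 6 of the remaining 21 books are fiction.
P = 6/21 × 5/20 = 30/420 = 1/14.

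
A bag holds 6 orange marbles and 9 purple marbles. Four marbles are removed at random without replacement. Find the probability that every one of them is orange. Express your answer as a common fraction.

P = 6/15 × 5/14 × 4/13 × 3/12 = 360/32760 = 1/91.

1/91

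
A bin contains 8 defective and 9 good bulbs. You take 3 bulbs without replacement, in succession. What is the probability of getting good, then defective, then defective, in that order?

21/170

Chain rule:
P = 9/17 × 8/16 × 7/15 = 504/4080 = 21/170.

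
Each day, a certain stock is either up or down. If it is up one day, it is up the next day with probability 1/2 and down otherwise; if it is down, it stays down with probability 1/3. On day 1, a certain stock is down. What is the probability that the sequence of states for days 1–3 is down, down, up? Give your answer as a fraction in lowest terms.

2/9

Day 1 is given. For each transition, use the conditional probability from the current state:
P(down | down) = 1/3; P(up | down) = 2/3.
P = 1/3 × 2/3 = 2/9.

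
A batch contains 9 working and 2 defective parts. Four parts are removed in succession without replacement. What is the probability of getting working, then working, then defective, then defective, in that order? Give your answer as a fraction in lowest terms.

1/55

Each draw changes the counts, so multiply the conditional probabilities along the sequence:
P = 9/11 × 8/10 × 2/9 × 1/8 = 144/7920 = 1/55.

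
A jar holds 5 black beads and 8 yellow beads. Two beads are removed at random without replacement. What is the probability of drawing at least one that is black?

25/39

P(no black) = 8/13 × 7/12 = 56/156 = 14/39.
P(at least one) = 1 − 14/39 = 25/39.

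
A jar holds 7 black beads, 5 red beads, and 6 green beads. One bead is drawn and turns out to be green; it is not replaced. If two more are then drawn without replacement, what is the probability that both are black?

21/136

After the first draw, 7 of the remaining 17 beads are black.
P = 7/17 × 6/16 = 42/272 = 21/136.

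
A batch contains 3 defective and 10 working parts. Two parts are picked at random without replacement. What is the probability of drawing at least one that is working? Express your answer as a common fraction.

P(no working) = 3/13 × 2/12 = 6/156 = 1/26.
P(at least one) = 1 − 1/26 = 25/26.

25/26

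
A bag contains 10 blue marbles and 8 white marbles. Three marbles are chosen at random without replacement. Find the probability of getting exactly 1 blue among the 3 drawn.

35/102

One ordering (blue drawn first) has probability 10/18 × 8/17 × 7/16 = 560/4896 = 35/306.
There are C(3,1) = 3 such orderings, each equally likely, so P = 3 × 35/306 = 35/102.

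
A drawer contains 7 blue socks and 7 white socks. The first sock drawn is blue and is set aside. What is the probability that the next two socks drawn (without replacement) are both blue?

After the first draw, 6 of the remaining 13 socks are blue.
P = 6/13 × 5/12 = 30/156 = 5/26.

5/26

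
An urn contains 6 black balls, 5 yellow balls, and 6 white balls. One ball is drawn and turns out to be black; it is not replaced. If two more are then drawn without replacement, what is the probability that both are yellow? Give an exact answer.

1/12

With the first ball removed, 5 yellow remain out of 16.
P = 5/16 × 4/15 = 20/240 = 1/12.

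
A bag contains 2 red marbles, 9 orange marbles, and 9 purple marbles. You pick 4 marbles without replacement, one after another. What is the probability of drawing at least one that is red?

P(no red) = 18/20 × 17/19 × 16/18 × 15/17 = 73440/116280 = 12/19.
P(at least one) = 1 − 12/19 = 7/19.

7/19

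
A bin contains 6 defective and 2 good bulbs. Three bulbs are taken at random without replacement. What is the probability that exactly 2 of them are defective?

15/28

One ordering (defective drawn first) has probability 6/8 × 5/7 × 2/6 = 60/336 = 5/28.
There are C(3,2) = 3 such orderings, each equally likely, so P = 3 × 5/28 = 15/28.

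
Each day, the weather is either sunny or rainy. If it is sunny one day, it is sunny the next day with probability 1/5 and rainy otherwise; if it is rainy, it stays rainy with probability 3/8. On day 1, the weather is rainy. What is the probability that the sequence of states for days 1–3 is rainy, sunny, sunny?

Day 1 is given. For each transition, use the conditional probability from the current state:
P(sunny | rainy) = 5/8; P(sunny | sunny) = 1/5.
P = 5/8 × 1/5 = 5/40 = 1/8.

1/8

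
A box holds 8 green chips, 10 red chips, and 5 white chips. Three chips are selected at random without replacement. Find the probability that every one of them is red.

P(every draw is red) = 10/23 × 9/22 × 8/21 = 720/10626 = 120/1771.

120/1771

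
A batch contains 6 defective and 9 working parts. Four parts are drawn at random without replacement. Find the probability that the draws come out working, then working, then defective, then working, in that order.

Chain rule:
P = 9/15 × 8/14 × 6/13 × 7/12 = 3024/32760 = 6/65.

6/65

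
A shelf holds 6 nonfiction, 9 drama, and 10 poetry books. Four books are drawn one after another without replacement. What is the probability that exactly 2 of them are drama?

432/1265

One ordering (drama drawn first) has probability 9/25 × 8/24 × 16/23 × 15/22 = 17280/303600 = 72/1265.
There are C(4,2) = 6 such orderings, each equally likely, so P = 6 × 72/1265 = 432/1265.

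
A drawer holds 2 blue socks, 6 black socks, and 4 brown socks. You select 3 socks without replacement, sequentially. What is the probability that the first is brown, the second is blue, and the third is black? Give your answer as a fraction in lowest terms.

2/55

Each draw changes the counts, so multiply the conditional probabilities along the sequence:
P = 4/12 × 2/11 × 6/10 = 48/1320 = 2/55.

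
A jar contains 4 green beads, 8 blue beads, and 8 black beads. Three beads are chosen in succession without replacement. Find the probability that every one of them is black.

14/285

P(every draw is black) = 8/20 × 7/19 × 6/18 = 336/6840 = 14/285.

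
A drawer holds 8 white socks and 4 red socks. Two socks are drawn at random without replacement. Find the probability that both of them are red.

1/11

P(all red) = 4/12 × 3/11 = 12/132 = 1/11.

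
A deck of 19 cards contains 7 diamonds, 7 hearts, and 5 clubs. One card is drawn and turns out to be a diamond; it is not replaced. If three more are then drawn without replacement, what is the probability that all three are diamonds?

With the first card removed, 6 diamonds remain out of 18.
P = 6/18 × 5/17 × 4/16 = 120/4896 = 5/204.

5/204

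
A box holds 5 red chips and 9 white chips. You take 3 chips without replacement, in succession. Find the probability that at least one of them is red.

P(no red) = 9/14 × 8/13 × 7/12 = 504/2184 = 3/13.
P(at least one) = 1 − 3/13 = 10/13.

10/13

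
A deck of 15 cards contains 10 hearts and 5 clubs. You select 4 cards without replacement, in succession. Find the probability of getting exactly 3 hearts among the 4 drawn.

One ordering (hearts drawn first) has probability 10/15 × 9/14 × 8/13 × 5/12 = 3600/32760 = 10/91.
There are C(4,3) = 4 such orderings, each equally likely, so P = 4 × 10/91 = 40/91.

40/91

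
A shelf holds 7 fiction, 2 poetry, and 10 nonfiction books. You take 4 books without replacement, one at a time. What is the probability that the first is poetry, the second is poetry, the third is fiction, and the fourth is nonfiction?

Each draw changes the counts, so multiply the conditional probabilities along the sequence:
P = 2/19 × 1/18 × 7/17 × 10/16 = 140/93024 = 35/23256.

35/23256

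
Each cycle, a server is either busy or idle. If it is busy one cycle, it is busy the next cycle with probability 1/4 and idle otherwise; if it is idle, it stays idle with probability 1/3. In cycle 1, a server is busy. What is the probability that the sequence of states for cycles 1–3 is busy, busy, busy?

1/16

Cycle 1 is given. For each transition, use the conditional probability from the current state:
P(busy | busy) = 1/4; P(busy | busy) = 1/4.
P = 1/4 × 1/4 = 1/16.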